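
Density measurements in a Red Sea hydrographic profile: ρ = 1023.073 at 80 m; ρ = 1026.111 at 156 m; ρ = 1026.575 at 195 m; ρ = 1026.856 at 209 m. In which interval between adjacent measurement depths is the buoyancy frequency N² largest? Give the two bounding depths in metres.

Compute the density gradient over each adjacent pair:
  80–156 m: Δρ/Δz = 3.038/76 = 0.040 kg m⁻⁴
  156–195 m: Δρ/Δz = 0.464/39 = 0.012 kg m⁻⁴
  195–209 m: Δρ/Δz = 0.281/14 = 0.020 kg m⁻⁴
The largest gradient is in the 80–156 m interval — the pycnocline.

80–156 m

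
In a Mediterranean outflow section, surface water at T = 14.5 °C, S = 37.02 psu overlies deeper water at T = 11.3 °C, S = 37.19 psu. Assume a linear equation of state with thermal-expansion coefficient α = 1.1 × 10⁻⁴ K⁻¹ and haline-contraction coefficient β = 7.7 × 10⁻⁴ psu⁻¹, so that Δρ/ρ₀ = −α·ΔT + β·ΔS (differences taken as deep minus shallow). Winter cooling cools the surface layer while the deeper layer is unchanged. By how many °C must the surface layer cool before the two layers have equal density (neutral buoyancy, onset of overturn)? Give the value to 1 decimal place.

4.4 °C

Neutral buoyancy requires Δρ = 0, i.e. −α(T_deep − T_surf′) + β(S_deep − S_surf) = 0.
T_surf′ = T_deep − (β/α)·ΔS = 11.3 − (7.7 × 10⁻⁴/1.1 × 10⁻⁴)·(+0.17) = 10.110 °C.
Cooling required: 14.5 − (10.110) = 4.390 °C.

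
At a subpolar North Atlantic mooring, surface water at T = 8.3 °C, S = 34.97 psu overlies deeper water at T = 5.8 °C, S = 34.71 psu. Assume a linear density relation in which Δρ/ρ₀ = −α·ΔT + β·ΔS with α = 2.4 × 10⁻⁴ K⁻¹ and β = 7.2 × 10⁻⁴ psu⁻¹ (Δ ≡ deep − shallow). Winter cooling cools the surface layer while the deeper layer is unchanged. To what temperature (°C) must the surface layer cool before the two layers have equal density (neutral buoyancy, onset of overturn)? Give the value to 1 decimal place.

6.6 °C

Neutral buoyancy requires Δρ = 0, i.e. −α(T_deep − T_surf′) + β(S_deep − S_surf) = 0.
T_surf′ = T_deep − (β/α)·ΔS = 5.8 − (7.2 × 10⁻⁴/2.4 × 10⁻⁴)·(-0.26) = 6.580 °C.
Cooling required: 8.3 − (6.580) = 1.720 °C.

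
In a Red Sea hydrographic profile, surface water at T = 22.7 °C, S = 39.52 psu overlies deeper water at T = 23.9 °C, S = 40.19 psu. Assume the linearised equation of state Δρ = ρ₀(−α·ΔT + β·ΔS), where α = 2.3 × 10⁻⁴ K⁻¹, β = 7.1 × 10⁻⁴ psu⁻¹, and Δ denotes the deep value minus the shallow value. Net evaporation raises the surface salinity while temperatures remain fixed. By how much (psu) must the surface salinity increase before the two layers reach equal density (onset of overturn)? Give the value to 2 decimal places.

0.28 psu

Neutral buoyancy requires −α(T_deep − T_surf) + β(S_deep − S_surf′) = 0.
S_surf′ = S_deep − (α/β)·ΔT = 40.19 − (2.3 × 10⁻⁴/7.1 × 10⁻⁴)·(+1.2) = 39.8013 psu.
Increase required: 39.8013 − 39.52 = 0.2813 psu.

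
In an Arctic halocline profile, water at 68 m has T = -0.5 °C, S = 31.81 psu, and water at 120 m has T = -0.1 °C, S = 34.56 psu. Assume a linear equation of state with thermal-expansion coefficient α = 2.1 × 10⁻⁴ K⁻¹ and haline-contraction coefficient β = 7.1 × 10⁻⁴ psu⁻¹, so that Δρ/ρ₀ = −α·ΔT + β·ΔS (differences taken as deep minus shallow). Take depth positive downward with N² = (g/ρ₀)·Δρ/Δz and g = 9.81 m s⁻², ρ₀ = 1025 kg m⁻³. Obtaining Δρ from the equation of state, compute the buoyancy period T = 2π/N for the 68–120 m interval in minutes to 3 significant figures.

ΔT = +0.4 K, ΔS = +2.75 psu (deep − shallow).
Δρ/ρ₀ = −αΔT + βΔS = -8.40 × 10⁻⁵ + 1.9525 × 10⁻³ = 1.8685 × 10⁻³, so Δρ ≈ 1.915 kg m⁻³.
N² = (g/ρ₀)·Δρ/Δz = g·(Δρ/ρ₀)/Δz = 9.81 × 1.8685 × 10⁻³ / 52 = 3.5250 × 10⁻⁴ s⁻².
N = √(3.5250 × 10⁻⁴) = 0.018775 rad s⁻¹ → T = 2π/N = 334.66 s = 5.5777 min ≈ 5.58 min.

5.58 min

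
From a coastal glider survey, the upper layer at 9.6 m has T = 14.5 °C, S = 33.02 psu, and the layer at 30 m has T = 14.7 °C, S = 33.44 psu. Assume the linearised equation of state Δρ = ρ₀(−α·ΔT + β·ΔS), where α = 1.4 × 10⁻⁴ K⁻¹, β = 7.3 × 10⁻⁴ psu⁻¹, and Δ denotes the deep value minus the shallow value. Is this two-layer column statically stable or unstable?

ΔT = 14.7 − 14.5 = +0.2 K and ΔS = 33.44 − 33.02 = +0.42 psu (deep − shallow).
−αΔT = -2.80 × 10⁻⁵; βΔS = 3.066 × 10⁻⁴; sum Δρ/ρ₀ = 2.786 × 10⁻⁴.
Δρ/ρ₀ > 0, so Δρ > 0: deeper water is denser → statically stable.

stable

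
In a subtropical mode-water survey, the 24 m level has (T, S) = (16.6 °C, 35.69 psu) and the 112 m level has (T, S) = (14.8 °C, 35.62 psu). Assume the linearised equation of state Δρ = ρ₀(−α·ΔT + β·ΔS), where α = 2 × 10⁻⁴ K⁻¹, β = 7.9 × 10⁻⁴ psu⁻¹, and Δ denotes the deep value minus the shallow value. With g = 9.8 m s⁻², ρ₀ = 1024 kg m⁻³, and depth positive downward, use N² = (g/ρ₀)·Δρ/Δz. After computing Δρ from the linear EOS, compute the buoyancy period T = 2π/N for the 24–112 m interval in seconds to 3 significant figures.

ΔT = -1.8 K, ΔS = -0.07 psu (deep − shallow).
Δρ/ρ₀ = −αΔT + βΔS = 3.60 × 10⁻⁴ − 5.53 × 10⁻⁵ = 3.047 × 10⁻⁴, so Δρ ≈ 0.3120 kg m⁻³.
N² = (g/ρ₀)·Δρ/Δz = g·(Δρ/ρ₀)/Δz = 9.8 × 3.047 × 10⁻⁴ / 88 = 3.3933 × 10⁻⁵ s⁻².
N = √(3.3933 × 10⁻⁵) = 5.8252 × 10⁻³ rad s⁻¹ → T = 2π/N = 1.0786 × 10³ s ≈ 1.08 × 10³ s.

1.08 × 10³ s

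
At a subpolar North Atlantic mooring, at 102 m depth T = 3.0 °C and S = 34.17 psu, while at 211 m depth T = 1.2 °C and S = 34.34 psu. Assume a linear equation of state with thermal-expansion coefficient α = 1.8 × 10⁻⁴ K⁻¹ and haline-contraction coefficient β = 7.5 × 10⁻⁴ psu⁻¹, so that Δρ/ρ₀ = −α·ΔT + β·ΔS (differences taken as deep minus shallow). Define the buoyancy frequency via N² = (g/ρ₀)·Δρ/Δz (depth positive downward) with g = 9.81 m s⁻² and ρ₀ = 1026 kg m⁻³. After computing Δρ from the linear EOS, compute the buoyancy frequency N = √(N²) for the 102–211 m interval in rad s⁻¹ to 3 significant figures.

6.37 × 10⁻³ rad s⁻¹

ΔT = -1.8 K, ΔS = +0.17 psu (deep − shallow).
Δρ/ρ₀ = −αΔT + βΔS = 3.24 × 10⁻⁴ + 1.275 × 10⁻⁴ = 4.515 × 10⁻⁴, so Δρ ≈ 0.4632 kg m⁻³.
N² = (g/ρ₀)·Δρ/Δz = g·(Δρ/ρ₀)/Δz = 9.81 × 4.515 × 10⁻⁴ / 109 = 4.0635 × 10⁻⁵ s⁻².
N = √(4.0635 × 10⁻⁵) = 6.3746 × 10⁻³ rad s⁻¹ ≈ 6.37 × 10⁻³ rad s⁻¹.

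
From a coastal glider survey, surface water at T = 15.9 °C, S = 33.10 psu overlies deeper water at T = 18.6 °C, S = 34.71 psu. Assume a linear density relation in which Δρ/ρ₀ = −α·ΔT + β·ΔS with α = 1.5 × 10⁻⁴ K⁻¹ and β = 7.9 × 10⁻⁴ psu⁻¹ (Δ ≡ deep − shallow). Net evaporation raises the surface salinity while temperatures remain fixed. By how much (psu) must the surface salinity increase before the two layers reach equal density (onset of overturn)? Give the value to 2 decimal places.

Neutral buoyancy requires −α(T_deep − T_surf) + β(S_deep − S_surf′) = 0.
S_surf′ = S_deep − (α/β)·ΔT = 34.71 − (1.5 × 10⁻⁴/7.9 × 10⁻⁴)·(+2.7) = 34.1973 psu.
Increase required: 34.1973 − 33.10 = 1.0973 psu.

1.10 psu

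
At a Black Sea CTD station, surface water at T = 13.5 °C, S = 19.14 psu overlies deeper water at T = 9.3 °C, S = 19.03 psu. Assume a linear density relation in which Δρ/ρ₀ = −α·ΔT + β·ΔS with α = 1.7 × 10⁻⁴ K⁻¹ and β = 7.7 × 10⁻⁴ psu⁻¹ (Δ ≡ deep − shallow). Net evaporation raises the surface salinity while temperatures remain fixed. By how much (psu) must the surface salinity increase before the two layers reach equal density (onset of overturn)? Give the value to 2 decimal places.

0.82 psu

Neutral buoyancy requires −α(T_deep − T_surf) + β(S_deep − S_surf′) = 0.
S_surf′ = S_deep − (α/β)·ΔT = 19.03 − (1.7 × 10⁻⁴/7.7 × 10⁻⁴)·(-4.2) = 19.9573 psu.
Increase required: 19.9573 − 19.14 = 0.8173 psu.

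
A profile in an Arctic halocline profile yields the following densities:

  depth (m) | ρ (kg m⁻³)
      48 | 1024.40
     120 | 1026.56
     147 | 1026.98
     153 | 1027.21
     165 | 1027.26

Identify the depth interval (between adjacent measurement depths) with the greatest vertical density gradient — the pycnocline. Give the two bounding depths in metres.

147–153 m

Compute the density gradient over each adjacent pair:
  48–120 m: Δρ/Δz = 2.16/72 = 0.030 kg m⁻⁴
  120–147 m: Δρ/Δz = 0.42/27 = 0.016 kg m⁻⁴
  147–153 m: Δρ/Δz = 0.23/6 = 0.038 kg m⁻⁴
  153–165 m: Δρ/Δz = 0.05/12 = 4.2 × 10⁻³ kg m⁻⁴
The largest gradient is in the 147–153 m interval — the pycnocline.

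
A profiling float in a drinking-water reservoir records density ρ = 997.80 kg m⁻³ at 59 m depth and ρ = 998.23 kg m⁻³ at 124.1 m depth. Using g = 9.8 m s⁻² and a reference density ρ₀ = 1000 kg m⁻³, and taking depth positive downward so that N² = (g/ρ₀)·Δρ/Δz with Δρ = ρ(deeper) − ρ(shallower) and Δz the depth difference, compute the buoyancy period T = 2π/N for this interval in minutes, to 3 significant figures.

13.0 min

Δρ = 998.23 − 997.80 = 0.43 kg m⁻³ over Δz = 124.1 − 59 = 65.1 m.
N² = (9.8/1000) × (0.43/65.1) = 6.4731 × 10⁻⁵ s⁻².
N = √(6.4731 × 10⁻⁵) = 8.0456 × 10⁻³ rad s⁻¹, so T = 2π/N = 780.95 s = 13.016 min ≈ 13.0 min.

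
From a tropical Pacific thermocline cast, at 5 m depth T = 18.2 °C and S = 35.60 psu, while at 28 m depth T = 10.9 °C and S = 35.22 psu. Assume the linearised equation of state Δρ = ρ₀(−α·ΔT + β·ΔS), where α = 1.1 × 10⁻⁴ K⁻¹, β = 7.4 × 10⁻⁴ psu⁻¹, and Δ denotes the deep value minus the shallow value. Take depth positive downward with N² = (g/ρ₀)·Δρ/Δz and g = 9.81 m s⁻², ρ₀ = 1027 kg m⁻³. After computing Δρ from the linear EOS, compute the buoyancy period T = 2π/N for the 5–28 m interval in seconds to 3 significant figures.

ΔT = -7.3 K, ΔS = -0.38 psu (deep − shallow).
Δρ/ρ₀ = −αΔT + βΔS = 8.03 × 10⁻⁴ − 2.812 × 10⁻⁴ = 5.218 × 10⁻⁴, so Δρ ≈ 0.5359 kg m⁻³.
N² = (g/ρ₀)·Δρ/Δz = g·(Δρ/ρ₀)/Δz = 9.81 × 5.218 × 10⁻⁴ / 23 = 2.2256 × 10⁻⁴ s⁻².
N = √(2.2256 × 10⁻⁴) = 0.014918 rad s⁻¹ → T = 2π/N = 421.18 s ≈ 421 s.

421 s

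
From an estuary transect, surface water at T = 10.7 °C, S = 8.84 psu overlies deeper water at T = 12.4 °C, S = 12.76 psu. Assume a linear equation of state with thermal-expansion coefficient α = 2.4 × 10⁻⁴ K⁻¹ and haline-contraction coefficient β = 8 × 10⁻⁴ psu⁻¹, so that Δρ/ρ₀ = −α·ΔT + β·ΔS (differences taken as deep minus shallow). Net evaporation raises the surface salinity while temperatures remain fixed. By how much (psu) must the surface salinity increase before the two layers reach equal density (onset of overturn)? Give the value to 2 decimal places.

3.41 psu

Neutral buoyancy requires −α(T_deep − T_surf) + β(S_deep − S_surf′) = 0.
S_surf′ = S_deep − (α/β)·ΔT = 12.76 − (2.4 × 10⁻⁴/8 × 10⁻⁴)·(+1.7) = 12.2500 psu.
Increase required: 12.2500 − 8.84 = 3.4100 psu.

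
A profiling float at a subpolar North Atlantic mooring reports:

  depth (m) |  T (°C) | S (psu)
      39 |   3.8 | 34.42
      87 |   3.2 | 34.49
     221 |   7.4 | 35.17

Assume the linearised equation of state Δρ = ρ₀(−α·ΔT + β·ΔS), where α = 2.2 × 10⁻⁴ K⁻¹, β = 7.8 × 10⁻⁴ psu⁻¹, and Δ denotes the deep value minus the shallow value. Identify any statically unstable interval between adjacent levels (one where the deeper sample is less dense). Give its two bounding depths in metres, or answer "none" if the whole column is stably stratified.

87–221 m

Evaluate Δρ/ρ₀ = −αΔT + βΔS across each adjacent pair:
  39–87 m: −αΔT+βΔS = −(2.2 × 10⁻⁴)(-0.6)+(7.8 × 10⁻⁴)(+0.07) = 1.9 × 10⁻⁴ → stable
  87–221 m: −αΔT+βΔS = −(2.2 × 10⁻⁴)(+4.2)+(7.8 × 10⁻⁴)(+0.68) = -3.9 × 10⁻⁴ → UNSTABLE
The 87–221 m interval has Δρ < 0: lighter water underlies denser water.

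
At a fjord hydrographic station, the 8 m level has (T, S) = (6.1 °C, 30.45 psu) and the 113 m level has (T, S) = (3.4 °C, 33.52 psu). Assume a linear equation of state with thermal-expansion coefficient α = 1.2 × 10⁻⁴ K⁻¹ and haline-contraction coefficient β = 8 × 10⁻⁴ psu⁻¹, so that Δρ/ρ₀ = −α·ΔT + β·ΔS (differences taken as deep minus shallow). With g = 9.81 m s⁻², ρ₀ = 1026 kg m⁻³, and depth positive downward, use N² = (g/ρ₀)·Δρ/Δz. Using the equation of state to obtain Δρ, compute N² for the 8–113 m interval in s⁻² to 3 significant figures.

2.60 × 10⁻⁴ s⁻²

ΔT = -2.7 K, ΔS = +3.07 psu (deep − shallow).
Δρ/ρ₀ = −αΔT + βΔS = 3.24 × 10⁻⁴ + 2.456 × 10⁻³ = 2.78 × 10⁻³, so Δρ ≈ 2.852 kg m⁻³.
N² = (g/ρ₀)·Δρ/Δz = g·(Δρ/ρ₀)/Δz = 9.81 × 2.78 × 10⁻³ / 105 = 2.5973 × 10⁻⁴ s⁻² ≈ 2.60 × 10⁻⁴ s⁻².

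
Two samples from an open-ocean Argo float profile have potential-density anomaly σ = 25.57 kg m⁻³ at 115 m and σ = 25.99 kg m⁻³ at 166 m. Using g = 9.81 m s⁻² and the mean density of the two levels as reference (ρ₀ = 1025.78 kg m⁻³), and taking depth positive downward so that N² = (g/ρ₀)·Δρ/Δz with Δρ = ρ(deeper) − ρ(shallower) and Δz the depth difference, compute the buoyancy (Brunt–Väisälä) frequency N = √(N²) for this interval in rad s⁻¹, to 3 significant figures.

Δρ = 1025.99 − 1025.57 = 0.42 kg m⁻³ over Δz = 166 − 115 = 51 m.
N² = (9.81/1025.78) × (0.42/51) = 7.8758 × 10⁻⁵ s⁻².
N = √(7.8758 × 10⁻⁵) = 8.8746 × 10⁻³ rad s⁻¹ ≈ 8.87 × 10⁻³ rad s⁻¹.

8.87 × 10⁻³ rad s⁻¹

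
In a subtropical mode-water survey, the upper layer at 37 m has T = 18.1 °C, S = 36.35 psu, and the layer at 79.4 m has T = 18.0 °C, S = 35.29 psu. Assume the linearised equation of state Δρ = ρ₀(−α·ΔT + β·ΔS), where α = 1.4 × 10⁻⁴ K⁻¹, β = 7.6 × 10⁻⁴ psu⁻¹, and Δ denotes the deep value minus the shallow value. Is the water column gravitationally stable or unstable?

unstable

ΔT = 18.0 − 18.1 = -0.1 K and ΔS = 35.29 − 36.35 = -1.06 psu (deep − shallow).
−αΔT = 1.40 × 10⁻⁵; βΔS = -8.056 × 10⁻⁴; sum Δρ/ρ₀ = -7.916 × 10⁻⁴.
Δρ/ρ₀ < 0, so Δρ < 0: deeper water is lighter → statically unstable; the column would overturn.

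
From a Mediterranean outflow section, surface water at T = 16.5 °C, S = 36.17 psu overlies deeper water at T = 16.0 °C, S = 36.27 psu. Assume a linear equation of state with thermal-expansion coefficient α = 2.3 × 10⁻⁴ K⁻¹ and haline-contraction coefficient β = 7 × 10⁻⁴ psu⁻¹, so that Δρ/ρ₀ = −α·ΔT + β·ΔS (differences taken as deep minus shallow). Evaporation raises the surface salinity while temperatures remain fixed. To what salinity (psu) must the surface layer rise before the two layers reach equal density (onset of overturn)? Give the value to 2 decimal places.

36.43 psu

Neutral buoyancy requires −α(T_deep − T_surf) + β(S_deep − S_surf′) = 0.
S_surf′ = S_deep − (α/β)·ΔT = 36.27 − (2.3 × 10⁻⁴/7 × 10⁻⁴)·(-0.5) = 36.4343 psu.
Increase required: 36.4343 − 36.17 = 0.2643 psu.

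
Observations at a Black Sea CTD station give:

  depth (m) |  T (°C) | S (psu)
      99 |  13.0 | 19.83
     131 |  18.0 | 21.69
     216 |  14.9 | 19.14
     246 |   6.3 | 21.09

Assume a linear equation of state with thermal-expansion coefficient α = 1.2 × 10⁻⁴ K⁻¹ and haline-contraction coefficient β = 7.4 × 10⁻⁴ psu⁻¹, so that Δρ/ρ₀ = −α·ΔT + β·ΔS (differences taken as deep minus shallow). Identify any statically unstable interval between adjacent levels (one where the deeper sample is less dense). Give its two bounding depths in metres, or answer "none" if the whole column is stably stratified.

Evaluate Δρ/ρ₀ = −αΔT + βΔS across each adjacent pair:
  99–131 m: −αΔT+βΔS = −(1.2 × 10⁻⁴)(+5.0)+(7.4 × 10⁻⁴)(+1.86) = 7.8 × 10⁻⁴ → stable
  131–216 m: −αΔT+βΔS = −(1.2 × 10⁻⁴)(-3.1)+(7.4 × 10⁻⁴)(-2.55) = -1.5 × 10⁻³ → UNSTABLE
  216–246 m: −αΔT+βΔS = −(1.2 × 10⁻⁴)(-8.6)+(7.4 × 10⁻⁴)(+1.95) = 2.5 × 10⁻³ → stable
The 131–216 m interval has Δρ < 0: lighter water underlies denser water.

131–216 m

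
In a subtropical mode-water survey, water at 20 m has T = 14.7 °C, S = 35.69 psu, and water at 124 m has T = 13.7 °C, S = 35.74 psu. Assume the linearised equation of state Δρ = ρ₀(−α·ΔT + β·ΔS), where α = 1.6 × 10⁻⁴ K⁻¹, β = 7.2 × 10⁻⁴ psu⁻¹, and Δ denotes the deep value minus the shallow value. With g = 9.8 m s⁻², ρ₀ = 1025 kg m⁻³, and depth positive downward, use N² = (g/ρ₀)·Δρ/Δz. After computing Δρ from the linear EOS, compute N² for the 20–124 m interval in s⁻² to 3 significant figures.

1.85 × 10⁻⁵ s⁻²

ΔT = -1.0 K, ΔS = +0.05 psu (deep − shallow).
Δρ/ρ₀ = −αΔT + βΔS = 1.60 × 10⁻⁴ + 3.60 × 10⁻⁵ = 1.96 × 10⁻⁴, so Δρ ≈ 0.2009 kg m⁻³.
N² = (g/ρ₀)·Δρ/Δz = g·(Δρ/ρ₀)/Δz = 9.8 × 1.96 × 10⁻⁴ / 104 = 1.8469 × 10⁻⁵ s⁻² ≈ 1.85 × 10⁻⁵ s⁻².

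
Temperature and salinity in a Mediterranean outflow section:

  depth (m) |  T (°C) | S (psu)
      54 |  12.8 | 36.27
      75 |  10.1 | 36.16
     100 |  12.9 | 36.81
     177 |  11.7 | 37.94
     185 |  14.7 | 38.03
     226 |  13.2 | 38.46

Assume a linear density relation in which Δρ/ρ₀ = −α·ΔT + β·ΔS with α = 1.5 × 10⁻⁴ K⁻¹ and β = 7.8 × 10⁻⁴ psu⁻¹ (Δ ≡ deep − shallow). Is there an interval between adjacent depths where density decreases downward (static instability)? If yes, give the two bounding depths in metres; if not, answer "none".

Evaluate Δρ/ρ₀ = −αΔT + βΔS across each adjacent pair:
  54–75 m: −αΔT+βΔS = −(1.5 × 10⁻⁴)(-2.7)+(7.8 × 10⁻⁴)(-0.11) = 3.2 × 10⁻⁴ → stable
  75–100 m: −αΔT+βΔS = −(1.5 × 10⁻⁴)(+2.8)+(7.8 × 10⁻⁴)(+0.65) = 8.7 × 10⁻⁵ → stable
  100–177 m: −αΔT+βΔS = −(1.5 × 10⁻⁴)(-1.2)+(7.8 × 10⁻⁴)(+1.13) = 1.1 × 10⁻³ → stable
  177–185 m: −αΔT+βΔS = −(1.5 × 10⁻⁴)(+3.0)+(7.8 × 10⁻⁴)(+0.09) = -3.8 × 10⁻⁴ → UNSTABLE
  185–226 m: −αΔT+βΔS = −(1.5 × 10⁻⁴)(-1.5)+(7.8 × 10⁻⁴)(+0.43) = 5.6 × 10⁻⁴ → stable
The 177–185 m interval has Δρ < 0: lighter water underlies denser water.

177–185 m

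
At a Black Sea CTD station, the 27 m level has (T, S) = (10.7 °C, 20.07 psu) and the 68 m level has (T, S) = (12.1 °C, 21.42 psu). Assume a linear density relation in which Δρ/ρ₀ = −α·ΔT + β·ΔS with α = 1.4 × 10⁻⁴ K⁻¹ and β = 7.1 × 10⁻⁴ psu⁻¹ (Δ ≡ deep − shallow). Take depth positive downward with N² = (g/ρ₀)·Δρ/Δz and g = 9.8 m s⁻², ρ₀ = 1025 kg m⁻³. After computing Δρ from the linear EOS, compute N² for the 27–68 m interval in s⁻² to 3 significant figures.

ΔT = +1.4 K, ΔS = +1.35 psu (deep − shallow).
Δρ/ρ₀ = −αΔT + βΔS = -1.96 × 10⁻⁴ + 9.585 × 10⁻⁴ = 7.625 × 10⁻⁴, so Δρ ≈ 0.7816 kg m⁻³.
N² = (g/ρ₀)·Δρ/Δz = g·(Δρ/ρ₀)/Δz = 9.8 × 7.625 × 10⁻⁴ / 41 = 1.8226 × 10⁻⁴ s⁻² ≈ 1.82 × 10⁻⁴ s⁻².

1.82 × 10⁻⁴ s⁻²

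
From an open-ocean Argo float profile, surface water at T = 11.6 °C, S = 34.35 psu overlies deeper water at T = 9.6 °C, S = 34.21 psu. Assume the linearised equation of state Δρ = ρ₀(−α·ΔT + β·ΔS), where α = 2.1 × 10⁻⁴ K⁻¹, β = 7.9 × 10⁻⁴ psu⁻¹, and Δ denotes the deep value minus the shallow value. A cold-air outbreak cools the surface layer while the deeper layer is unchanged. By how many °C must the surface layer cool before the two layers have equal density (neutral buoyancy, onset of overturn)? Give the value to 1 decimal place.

1.5 °C

Neutral buoyancy requires Δρ = 0, i.e. −α(T_deep − T_surf′) + β(S_deep − S_surf) = 0.
T_surf′ = T_deep − (β/α)·ΔS = 9.6 − (7.9 × 10⁻⁴/2.1 × 10⁻⁴)·(-0.14) = 10.127 °C.
Cooling required: 11.6 − (10.127) = 1.473 °C.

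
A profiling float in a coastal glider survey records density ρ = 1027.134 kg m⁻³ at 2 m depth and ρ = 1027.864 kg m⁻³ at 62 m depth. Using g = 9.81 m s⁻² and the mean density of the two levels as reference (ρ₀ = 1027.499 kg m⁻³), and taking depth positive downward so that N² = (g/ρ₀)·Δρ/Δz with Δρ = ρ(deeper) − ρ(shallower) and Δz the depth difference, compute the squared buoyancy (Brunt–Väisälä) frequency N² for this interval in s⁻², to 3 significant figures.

Δρ = 1027.864 − 1027.134 = 0.730 kg m⁻³ over Δz = 62 − 2 = 60 m.
N² = (9.81/1027.499) × (0.730/60) = 1.1616 × 10⁻⁴ s⁻² ≈ 1.16 × 10⁻⁴ s⁻².

1.16 × 10⁻⁴ s⁻²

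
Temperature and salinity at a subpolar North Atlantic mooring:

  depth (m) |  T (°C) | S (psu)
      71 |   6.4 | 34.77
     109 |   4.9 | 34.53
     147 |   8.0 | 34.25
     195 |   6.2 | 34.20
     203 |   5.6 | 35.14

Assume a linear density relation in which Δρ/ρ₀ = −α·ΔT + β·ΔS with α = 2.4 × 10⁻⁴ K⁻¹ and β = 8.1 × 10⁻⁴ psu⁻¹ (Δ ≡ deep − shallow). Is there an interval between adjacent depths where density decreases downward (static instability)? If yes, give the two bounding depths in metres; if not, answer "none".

109–147 m

Evaluate Δρ/ρ₀ = −αΔT + βΔS across each adjacent pair:
  71–109 m: −αΔT+βΔS = −(2.4 × 10⁻⁴)(-1.5)+(8.1 × 10⁻⁴)(-0.24) = 1.7 × 10⁻⁴ → stable
  109–147 m: −αΔT+βΔS = −(2.4 × 10⁻⁴)(+3.1)+(8.1 × 10⁻⁴)(-0.28) = -9.7 × 10⁻⁴ → UNSTABLE
  147–195 m: −αΔT+βΔS = −(2.4 × 10⁻⁴)(-1.8)+(8.1 × 10⁻⁴)(-0.05) = 3.9 × 10⁻⁴ → stable
  195–203 m: −αΔT+βΔS = −(2.4 × 10⁻⁴)(-0.6)+(8.1 × 10⁻⁴)(+0.94) = 9.1 × 10⁻⁴ → stable
The 109–147 m interval has Δρ < 0: lighter water underlies denser water.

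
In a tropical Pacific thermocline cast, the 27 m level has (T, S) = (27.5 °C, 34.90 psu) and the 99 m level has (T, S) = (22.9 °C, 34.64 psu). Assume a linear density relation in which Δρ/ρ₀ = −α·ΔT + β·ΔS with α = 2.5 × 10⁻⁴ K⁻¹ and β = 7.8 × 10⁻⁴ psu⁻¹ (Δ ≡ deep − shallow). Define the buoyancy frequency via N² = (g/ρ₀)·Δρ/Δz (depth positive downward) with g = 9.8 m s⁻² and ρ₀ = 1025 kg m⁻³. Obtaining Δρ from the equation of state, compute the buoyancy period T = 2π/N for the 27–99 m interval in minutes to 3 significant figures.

9.22 min

ΔT = -4.6 K, ΔS = -0.26 psu (deep − shallow).
Δρ/ρ₀ = −αΔT + βΔS = 1.15 × 10⁻³ − 2.028 × 10⁻⁴ = 9.472 × 10⁻⁴, so Δρ ≈ 0.9709 kg m⁻³.
N² = (g/ρ₀)·Δρ/Δz = g·(Δρ/ρ₀)/Δz = 9.8 × 9.472 × 10⁻⁴ / 72 = 1.2892 × 10⁻⁴ s⁻².
N = √(1.2892 × 10⁻⁴) = 0.011354 rad s⁻¹ → T = 2π/N = 553.39 s = 9.2232 min ≈ 9.22 min.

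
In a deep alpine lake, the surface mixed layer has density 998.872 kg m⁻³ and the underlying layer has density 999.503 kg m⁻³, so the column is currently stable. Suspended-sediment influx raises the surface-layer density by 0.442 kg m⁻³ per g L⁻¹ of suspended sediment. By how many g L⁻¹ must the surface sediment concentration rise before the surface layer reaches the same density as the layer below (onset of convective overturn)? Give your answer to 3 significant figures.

1.43 g L⁻¹

Density deficit of the surface layer: 999.503 − 998.872 = 0.631 kg m⁻³.
Required change = 0.631 / 0.442 = 1.43 g L⁻¹.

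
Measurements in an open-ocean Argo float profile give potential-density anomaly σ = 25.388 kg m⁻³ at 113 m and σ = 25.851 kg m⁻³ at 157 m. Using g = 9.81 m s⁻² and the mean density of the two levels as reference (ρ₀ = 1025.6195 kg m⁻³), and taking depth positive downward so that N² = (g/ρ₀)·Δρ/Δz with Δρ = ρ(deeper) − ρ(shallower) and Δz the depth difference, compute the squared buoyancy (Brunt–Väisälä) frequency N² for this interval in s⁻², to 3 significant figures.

Δρ = 1025.851 − 1025.388 = 0.463 kg m⁻³ over Δz = 157 − 113 = 44 m.
N² = (9.81/1025.6195) × (0.463/44) = 1.0065 × 10⁻⁴ s⁻² ≈ 1.01 × 10⁻⁴ s⁻².

1.01 × 10⁻⁴ s⁻²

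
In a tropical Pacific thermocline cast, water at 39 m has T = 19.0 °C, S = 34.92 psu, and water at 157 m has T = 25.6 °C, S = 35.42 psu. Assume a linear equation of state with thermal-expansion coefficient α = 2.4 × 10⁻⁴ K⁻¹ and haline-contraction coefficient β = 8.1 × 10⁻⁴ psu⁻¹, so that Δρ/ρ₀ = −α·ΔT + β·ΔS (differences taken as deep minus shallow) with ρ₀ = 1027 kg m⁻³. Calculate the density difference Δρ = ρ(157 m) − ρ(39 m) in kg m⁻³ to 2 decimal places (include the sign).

-1.21 kg m⁻³

ΔT = +6.6 K, ΔS = +0.50 psu (deep − shallow).
Δρ/ρ₀ = −(2.4 × 10⁻⁴)(+6.6) + (8.1 × 10⁻⁴)(+0.50) = -1.179 × 10⁻³.
Δρ = 1027 × (-1.179 × 10⁻³) = -1.21 kg m⁻³.
Negative Δρ: lighter below, statically unstable.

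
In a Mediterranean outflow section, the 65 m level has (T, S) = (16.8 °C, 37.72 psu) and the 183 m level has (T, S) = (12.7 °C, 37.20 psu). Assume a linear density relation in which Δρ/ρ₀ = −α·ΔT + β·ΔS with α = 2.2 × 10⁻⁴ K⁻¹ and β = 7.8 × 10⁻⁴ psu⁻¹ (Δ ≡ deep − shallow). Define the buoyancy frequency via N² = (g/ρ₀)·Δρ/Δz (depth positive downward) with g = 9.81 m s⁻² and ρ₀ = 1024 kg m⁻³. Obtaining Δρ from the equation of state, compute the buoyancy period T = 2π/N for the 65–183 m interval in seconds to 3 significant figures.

978 s

ΔT = -4.1 K, ΔS = -0.52 psu (deep − shallow).
Δρ/ρ₀ = −αΔT + βΔS = 9.02 × 10⁻⁴ − 4.056 × 10⁻⁴ = 4.964 × 10⁻⁴, so Δρ ≈ 0.5083 kg m⁻³.
N² = (g/ρ₀)·Δρ/Δz = g·(Δρ/ρ₀)/Δz = 9.81 × 4.964 × 10⁻⁴ / 118 = 4.1269 × 10⁻⁵ s⁻².
N = √(4.1269 × 10⁻⁵) = 6.4241 × 10⁻³ rad s⁻¹ → T = 2π/N = 978.06 s ≈ 978 s.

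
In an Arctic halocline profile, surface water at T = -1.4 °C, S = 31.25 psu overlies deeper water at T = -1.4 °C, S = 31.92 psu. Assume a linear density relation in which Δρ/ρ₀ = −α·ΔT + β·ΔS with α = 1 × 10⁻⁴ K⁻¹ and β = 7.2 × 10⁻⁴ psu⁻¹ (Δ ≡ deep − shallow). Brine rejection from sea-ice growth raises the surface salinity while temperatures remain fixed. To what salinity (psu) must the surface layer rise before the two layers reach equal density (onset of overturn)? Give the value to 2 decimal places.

Neutral buoyancy requires −α(T_deep − T_surf) + β(S_deep − S_surf′) = 0.
S_surf′ = S_deep − (α/β)·ΔT = 31.92 − (1 × 10⁻⁴/7.2 × 10⁻⁴)·(+0.0) = 31.9200 psu.
Increase required: 31.9200 − 31.25 = 0.6700 psu.

31.92 psu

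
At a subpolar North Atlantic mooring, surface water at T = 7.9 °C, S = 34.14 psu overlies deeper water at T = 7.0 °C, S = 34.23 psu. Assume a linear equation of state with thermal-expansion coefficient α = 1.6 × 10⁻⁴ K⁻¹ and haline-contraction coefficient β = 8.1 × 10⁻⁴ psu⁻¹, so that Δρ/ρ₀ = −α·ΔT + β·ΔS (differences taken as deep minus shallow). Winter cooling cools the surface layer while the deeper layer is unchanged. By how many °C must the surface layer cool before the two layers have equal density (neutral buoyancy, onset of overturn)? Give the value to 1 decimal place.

Neutral buoyancy requires Δρ = 0, i.e. −α(T_deep − T_surf′) + β(S_deep − S_surf) = 0.
T_surf′ = T_deep − (β/α)·ΔS = 7.0 − (8.1 × 10⁻⁴/1.6 × 10⁻⁴)·(+0.09) = 6.544 °C.
Cooling required: 7.9 − (6.544) = 1.356 °C.

1.4 °C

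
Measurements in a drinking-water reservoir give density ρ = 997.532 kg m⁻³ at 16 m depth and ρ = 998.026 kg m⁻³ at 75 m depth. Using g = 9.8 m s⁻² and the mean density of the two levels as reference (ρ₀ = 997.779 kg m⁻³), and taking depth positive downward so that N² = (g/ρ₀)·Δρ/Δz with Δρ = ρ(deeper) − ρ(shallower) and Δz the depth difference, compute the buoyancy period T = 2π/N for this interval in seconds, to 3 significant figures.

693 s

Δρ = 998.026 − 997.532 = 0.494 kg m⁻³ over Δz = 75 − 16 = 59 m.
N² = (9.8/997.779) × (0.494/59) = 8.2237 × 10⁻⁵ s⁻².
N = √(8.2237 × 10⁻⁵) = 9.0685 × 10⁻³ rad s⁻¹, so T = 2π/N = 692.86 s ≈ 693 s.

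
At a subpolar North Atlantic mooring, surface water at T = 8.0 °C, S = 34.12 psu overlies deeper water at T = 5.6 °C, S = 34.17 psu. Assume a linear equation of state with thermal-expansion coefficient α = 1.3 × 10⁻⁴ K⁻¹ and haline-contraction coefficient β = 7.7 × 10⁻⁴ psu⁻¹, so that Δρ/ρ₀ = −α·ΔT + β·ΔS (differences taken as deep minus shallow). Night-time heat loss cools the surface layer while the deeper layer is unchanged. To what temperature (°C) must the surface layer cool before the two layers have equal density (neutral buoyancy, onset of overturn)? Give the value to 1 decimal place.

Neutral buoyancy requires Δρ = 0, i.e. −α(T_deep − T_surf′) + β(S_deep − S_surf) = 0.
T_surf′ = T_deep − (β/α)·ΔS = 5.6 − (7.7 × 10⁻⁴/1.3 × 10⁻⁴)·(+0.05) = 5.304 °C.
Cooling required: 8.0 − (5.304) = 2.696 °C.

5.3 °C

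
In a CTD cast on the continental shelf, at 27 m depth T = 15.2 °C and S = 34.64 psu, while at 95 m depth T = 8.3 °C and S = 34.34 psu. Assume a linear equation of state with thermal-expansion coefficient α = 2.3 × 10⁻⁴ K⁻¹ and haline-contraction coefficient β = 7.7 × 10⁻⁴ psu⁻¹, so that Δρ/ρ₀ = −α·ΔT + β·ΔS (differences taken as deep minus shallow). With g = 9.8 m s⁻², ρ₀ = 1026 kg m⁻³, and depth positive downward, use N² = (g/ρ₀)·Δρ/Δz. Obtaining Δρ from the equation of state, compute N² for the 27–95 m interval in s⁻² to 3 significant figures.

1.95 × 10⁻⁴ s⁻²

ΔT = -6.9 K, ΔS = -0.30 psu (deep − shallow).
Δρ/ρ₀ = −αΔT + βΔS = 1.587 × 10⁻³ − 2.31 × 10⁻⁴ = 1.356 × 10⁻³, so Δρ ≈ 1.391 kg m⁻³.
N² = (g/ρ₀)·Δρ/Δz = g·(Δρ/ρ₀)/Δz = 9.8 × 1.356 × 10⁻³ / 68 = 1.9542 × 10⁻⁴ s⁻² ≈ 1.95 × 10⁻⁴ s⁻².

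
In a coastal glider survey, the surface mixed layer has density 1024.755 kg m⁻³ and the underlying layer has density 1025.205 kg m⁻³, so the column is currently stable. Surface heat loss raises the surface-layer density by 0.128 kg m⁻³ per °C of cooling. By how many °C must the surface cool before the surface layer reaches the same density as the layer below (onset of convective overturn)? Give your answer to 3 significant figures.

3.52 °C

Density deficit of the surface layer: 1025.205 − 1024.755 = 0.45 kg m⁻³.
Required change = 0.45 / 0.128 = 3.52 °C.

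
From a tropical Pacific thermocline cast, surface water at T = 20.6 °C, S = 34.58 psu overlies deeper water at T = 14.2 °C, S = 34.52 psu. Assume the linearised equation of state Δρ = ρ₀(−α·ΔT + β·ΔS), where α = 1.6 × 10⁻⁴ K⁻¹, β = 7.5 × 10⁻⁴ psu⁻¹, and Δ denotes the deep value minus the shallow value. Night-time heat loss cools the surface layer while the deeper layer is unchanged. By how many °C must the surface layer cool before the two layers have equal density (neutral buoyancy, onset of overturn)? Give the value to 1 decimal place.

Neutral buoyancy requires Δρ = 0, i.e. −α(T_deep − T_surf′) + β(S_deep − S_surf) = 0.
T_surf′ = T_deep − (β/α)·ΔS = 14.2 − (7.5 × 10⁻⁴/1.6 × 10⁻⁴)·(-0.06) = 14.481 °C.
Cooling required: 20.6 − (14.481) = 6.119 °C.

6.1 °C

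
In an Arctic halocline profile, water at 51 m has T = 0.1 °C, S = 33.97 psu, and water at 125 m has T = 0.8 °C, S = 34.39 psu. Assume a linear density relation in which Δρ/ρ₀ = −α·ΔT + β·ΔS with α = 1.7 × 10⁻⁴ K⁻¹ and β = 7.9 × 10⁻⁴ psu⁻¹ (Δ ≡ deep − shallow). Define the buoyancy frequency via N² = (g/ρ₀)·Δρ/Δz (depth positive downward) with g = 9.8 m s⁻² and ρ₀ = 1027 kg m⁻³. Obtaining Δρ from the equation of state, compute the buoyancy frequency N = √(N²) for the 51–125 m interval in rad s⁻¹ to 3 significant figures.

ΔT = +0.7 K, ΔS = +0.42 psu (deep − shallow).
Δρ/ρ₀ = −αΔT + βΔS = -1.19 × 10⁻⁴ + 3.318 × 10⁻⁴ = 2.128 × 10⁻⁴, so Δρ ≈ 0.2185 kg m⁻³.
N² = (g/ρ₀)·Δρ/Δz = g·(Δρ/ρ₀)/Δz = 9.8 × 2.128 × 10⁻⁴ / 74 = 2.8182 × 10⁻⁵ s⁻².
N = √(2.8182 × 10⁻⁵) = 5.3087 × 10⁻³ rad s⁻¹ ≈ 5.31 × 10⁻³ rad s⁻¹.

5.31 × 10⁻³ rad s⁻¹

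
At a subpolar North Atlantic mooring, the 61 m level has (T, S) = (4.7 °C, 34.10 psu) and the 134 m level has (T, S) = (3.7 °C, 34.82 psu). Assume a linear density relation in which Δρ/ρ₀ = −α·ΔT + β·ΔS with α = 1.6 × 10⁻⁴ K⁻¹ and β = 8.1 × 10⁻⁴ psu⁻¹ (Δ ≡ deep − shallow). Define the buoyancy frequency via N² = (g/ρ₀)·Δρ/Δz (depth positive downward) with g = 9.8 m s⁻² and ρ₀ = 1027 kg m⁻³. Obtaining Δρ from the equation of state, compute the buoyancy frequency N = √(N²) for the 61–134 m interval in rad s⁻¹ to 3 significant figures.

ΔT = -1.0 K, ΔS = +0.72 psu (deep − shallow).
Δρ/ρ₀ = −αΔT + βΔS = 1.60 × 10⁻⁴ + 5.832 × 10⁻⁴ = 7.432 × 10⁻⁴, so Δρ ≈ 0.7633 kg m⁻³.
N² = (g/ρ₀)·Δρ/Δz = g·(Δρ/ρ₀)/Δz = 9.8 × 7.432 × 10⁻⁴ / 73 = 9.9772 × 10⁻⁵ s⁻².
N = √(9.9772 × 10⁻⁵) = 9.9886 × 10⁻³ rad s⁻¹ ≈ 9.99 × 10⁻³ rad s⁻¹.

9.99 × 10⁻³ rad s⁻¹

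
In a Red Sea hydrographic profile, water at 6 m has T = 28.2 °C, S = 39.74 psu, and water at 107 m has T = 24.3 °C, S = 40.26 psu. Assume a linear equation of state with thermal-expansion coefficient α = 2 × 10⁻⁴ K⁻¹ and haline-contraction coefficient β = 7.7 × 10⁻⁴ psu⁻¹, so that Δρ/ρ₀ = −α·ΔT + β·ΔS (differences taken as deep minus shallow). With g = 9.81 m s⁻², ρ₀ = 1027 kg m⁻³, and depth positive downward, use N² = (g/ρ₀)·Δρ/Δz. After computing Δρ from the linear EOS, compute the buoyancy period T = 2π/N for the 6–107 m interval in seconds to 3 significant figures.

587 s

ΔT = -3.9 K, ΔS = +0.52 psu (deep − shallow).
Δρ/ρ₀ = −αΔT + βΔS = 7.80 × 10⁻⁴ + 4.004 × 10⁻⁴ = 1.1804 × 10⁻³, so Δρ ≈ 1.212 kg m⁻³.
N² = (g/ρ₀)·Δρ/Δz = g·(Δρ/ρ₀)/Δz = 9.81 × 1.1804 × 10⁻³ / 101 = 1.1465 × 10⁻⁴ s⁻².
N = √(1.1465 × 10⁻⁴) = 0.010707 rad s⁻¹ → T = 2π/N = 586.83 s ≈ 587 s.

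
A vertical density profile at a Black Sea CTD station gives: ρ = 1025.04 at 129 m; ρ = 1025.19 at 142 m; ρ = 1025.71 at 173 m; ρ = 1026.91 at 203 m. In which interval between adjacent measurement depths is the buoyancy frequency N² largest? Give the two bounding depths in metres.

Compute the density gradient over each adjacent pair:
  129–142 m: Δρ/Δz = 0.15/13 = 0.012 kg m⁻⁴
  142–173 m: Δρ/Δz = 0.52/31 = 0.017 kg m⁻⁴
  173–203 m: Δρ/Δz = 1.20/30 = 0.040 kg m⁻⁴
The largest gradient is in the 173–203 m interval — the pycnocline.

173–203 m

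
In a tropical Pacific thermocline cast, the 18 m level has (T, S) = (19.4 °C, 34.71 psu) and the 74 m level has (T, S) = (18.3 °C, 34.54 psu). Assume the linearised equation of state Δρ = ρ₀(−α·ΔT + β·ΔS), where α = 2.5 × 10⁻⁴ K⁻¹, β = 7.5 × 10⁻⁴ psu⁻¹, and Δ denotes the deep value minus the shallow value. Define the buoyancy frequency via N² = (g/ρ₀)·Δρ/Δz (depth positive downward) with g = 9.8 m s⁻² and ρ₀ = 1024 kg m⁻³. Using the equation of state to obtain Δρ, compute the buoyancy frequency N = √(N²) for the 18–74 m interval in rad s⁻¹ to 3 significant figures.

ΔT = -1.1 K, ΔS = -0.17 psu (deep − shallow).
Δρ/ρ₀ = −αΔT + βΔS = 2.75 × 10⁻⁴ − 1.275 × 10⁻⁴ = 1.475 × 10⁻⁴, so Δρ ≈ 0.1510 kg m⁻³.
N² = (g/ρ₀)·Δρ/Δz = g·(Δρ/ρ₀)/Δz = 9.8 × 1.475 × 10⁻⁴ / 56 = 2.5813 × 10⁻⁵ s⁻².
N = √(2.5813 × 10⁻⁵) = 5.0806 × 10⁻³ rad s⁻¹ ≈ 5.08 × 10⁻³ rad s⁻¹.

5.08 × 10⁻³ rad s⁻¹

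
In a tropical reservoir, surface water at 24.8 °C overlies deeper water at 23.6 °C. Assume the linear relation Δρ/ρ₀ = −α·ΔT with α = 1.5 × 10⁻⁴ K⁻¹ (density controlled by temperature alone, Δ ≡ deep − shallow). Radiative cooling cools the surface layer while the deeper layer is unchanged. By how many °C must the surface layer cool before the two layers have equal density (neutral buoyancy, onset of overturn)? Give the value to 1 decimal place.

1.2 °C

With temperature the only control, equal density requires T_surf′ = T_deep.
T_surf′ = 23.6 °C.
Cooling required: 24.8 − 23.6 = 1.2 °C.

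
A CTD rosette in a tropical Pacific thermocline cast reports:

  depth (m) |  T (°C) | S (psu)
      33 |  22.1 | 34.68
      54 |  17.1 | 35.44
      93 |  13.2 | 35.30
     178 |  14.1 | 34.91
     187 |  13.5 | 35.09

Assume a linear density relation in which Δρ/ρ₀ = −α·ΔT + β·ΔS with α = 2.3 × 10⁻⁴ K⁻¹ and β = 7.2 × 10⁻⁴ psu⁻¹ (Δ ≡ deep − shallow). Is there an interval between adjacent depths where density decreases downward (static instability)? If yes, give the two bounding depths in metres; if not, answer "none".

93–178 m

Evaluate Δρ/ρ₀ = −αΔT + βΔS across each adjacent pair:
  33–54 m: −αΔT+βΔS = −(2.3 × 10⁻⁴)(-5.0)+(7.2 × 10⁻⁴)(+0.76) = 1.7 × 10⁻³ → stable
  54–93 m: −αΔT+βΔS = −(2.3 × 10⁻⁴)(-3.9)+(7.2 × 10⁻⁴)(-0.14) = 8.0 × 10⁻⁴ → stable
  93–178 m: −αΔT+βΔS = −(2.3 × 10⁻⁴)(+0.9)+(7.2 × 10⁻⁴)(-0.39) = -4.9 × 10⁻⁴ → UNSTABLE
  178–187 m: −αΔT+βΔS = −(2.3 × 10⁻⁴)(-0.6)+(7.2 × 10⁻⁴)(+0.18) = 2.7 × 10⁻⁴ → stable
The 93–178 m interval has Δρ < 0: lighter water underlies denser water.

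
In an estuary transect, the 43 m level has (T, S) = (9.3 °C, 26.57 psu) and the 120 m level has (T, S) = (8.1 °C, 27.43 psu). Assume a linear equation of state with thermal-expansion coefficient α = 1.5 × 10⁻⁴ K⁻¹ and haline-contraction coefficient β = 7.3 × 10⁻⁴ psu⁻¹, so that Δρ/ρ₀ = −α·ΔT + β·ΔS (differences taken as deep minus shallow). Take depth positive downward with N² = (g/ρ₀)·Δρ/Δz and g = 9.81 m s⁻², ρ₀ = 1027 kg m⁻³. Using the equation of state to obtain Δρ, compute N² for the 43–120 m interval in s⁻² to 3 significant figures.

ΔT = -1.2 K, ΔS = +0.86 psu (deep − shallow).
Δρ/ρ₀ = −αΔT + βΔS = 1.80 × 10⁻⁴ + 6.278 × 10⁻⁴ = 8.078 × 10⁻⁴, so Δρ ≈ 0.8296 kg m⁻³.
N² = (g/ρ₀)·Δρ/Δz = g·(Δρ/ρ₀)/Δz = 9.81 × 8.078 × 10⁻⁴ / 77 = 1.0292 × 10⁻⁴ s⁻² ≈ 1.03 × 10⁻⁴ s⁻².

1.03 × 10⁻⁴ s⁻²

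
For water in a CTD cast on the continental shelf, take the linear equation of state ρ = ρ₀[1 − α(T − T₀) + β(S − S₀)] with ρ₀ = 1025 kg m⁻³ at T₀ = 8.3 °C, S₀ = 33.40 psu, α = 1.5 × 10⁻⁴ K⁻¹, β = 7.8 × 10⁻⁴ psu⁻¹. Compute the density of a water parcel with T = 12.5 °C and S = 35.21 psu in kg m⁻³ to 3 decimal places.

T − T₀ = +4.2 K, S − S₀ = +1.81 psu.
Bracket = 1 − α·(+4.2) + β·(+1.81) = 1 + (7.818 × 10⁻⁴) = 1.0007818.
ρ = 1025 × 1.0007818 = 1025.801 kg m⁻³.

1025.801 kg m⁻³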